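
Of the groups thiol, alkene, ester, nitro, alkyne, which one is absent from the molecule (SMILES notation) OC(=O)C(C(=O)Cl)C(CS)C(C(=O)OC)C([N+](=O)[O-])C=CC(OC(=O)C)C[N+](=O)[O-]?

alkyne

nitro: present (CH(NO2) — –NO2 on an sp³ carbon → nitro (the N=O is not a carbonyl)).
ester: present (CH(COOCH3) — pendant –COOCH3: carbonyl C bonded to C and –OCH3 → ester).
alkene: present (CH=CH — C=C double bond → alkene).
thiol: present (CH(CH2SH) — pendant –CH2SH → thiol).
alkyne: no segment matches this pattern.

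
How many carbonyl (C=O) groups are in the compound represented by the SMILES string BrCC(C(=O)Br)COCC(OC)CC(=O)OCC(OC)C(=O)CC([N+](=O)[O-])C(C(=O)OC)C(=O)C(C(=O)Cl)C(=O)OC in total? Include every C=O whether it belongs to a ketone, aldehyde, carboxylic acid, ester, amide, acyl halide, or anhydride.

7

CH(COBr): acyl halide, 1 C=O (running total 1).
CH2COOCH2: ester, 1 C=O (running total 2).
CO: ketone, 1 C=O (running total 3).
CH(COOCH3): ester, 1 C=O (running total 4).
CO: ketone, 1 C=O (running total 5).
CH(COCl): acyl halide, 1 C=O (running total 6).
COOCH3: ester, 1 C=O (running total 7).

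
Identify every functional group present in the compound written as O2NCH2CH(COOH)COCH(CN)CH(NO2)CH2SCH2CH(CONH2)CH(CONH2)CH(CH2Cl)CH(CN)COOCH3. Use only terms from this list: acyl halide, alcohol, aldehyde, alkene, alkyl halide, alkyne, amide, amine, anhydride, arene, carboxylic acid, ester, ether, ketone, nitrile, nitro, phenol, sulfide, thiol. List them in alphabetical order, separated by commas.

Working along the chain:
  O2NCH2: –NO2 on carbon → nitro group.
  CH(COOH): pendant –COOH: carbonyl C bonded to C and –OH → carboxylic acid.
  CO: –C(=O)– with carbon on both sides → ketone.
  CH(CN): pendant –C≡N: nitrile.
  CH(NO2): –NO2 on an sp³ carbon → nitro (the N=O is not a carbonyl).
  CH2SCH2: C–S–C linkage → sulfide (thioether).
  CH(CONH2): pendant –CONH2: carbonyl C bonded to C and N → amide.
  CH(CONH2): pendant –CONH2: carbonyl C bonded to C and N → amide.
  CH(CH2Cl): pendant –CH2X: halogen on sp³ carbon → alkyl halide.
  CH(CN): pendant –C≡N: nitrile.
  COOCH3: –C(=O)OCH3: carbonyl C bonded to C and to –OCH3 → ester (not ketone + ether).

alkyl halide, amide, carboxylic acid, ester, ketone, nitrile, nitro, sulfide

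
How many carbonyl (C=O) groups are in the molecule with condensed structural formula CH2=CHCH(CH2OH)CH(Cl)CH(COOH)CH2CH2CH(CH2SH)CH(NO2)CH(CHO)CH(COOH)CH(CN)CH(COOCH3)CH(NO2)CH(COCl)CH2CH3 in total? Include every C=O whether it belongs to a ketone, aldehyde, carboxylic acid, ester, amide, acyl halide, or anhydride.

CH(COOH): carboxylic acid, 1 C=O (running total 1).
CH(CHO): aldehyde, 1 C=O (running total 2).
CH(COOH): carboxylic acid, 1 C=O (running total 3).
CH(COOCH3): ester, 1 C=O (running total 4).
CH(COCl): acyl halide, 1 C=O (running total 5).

5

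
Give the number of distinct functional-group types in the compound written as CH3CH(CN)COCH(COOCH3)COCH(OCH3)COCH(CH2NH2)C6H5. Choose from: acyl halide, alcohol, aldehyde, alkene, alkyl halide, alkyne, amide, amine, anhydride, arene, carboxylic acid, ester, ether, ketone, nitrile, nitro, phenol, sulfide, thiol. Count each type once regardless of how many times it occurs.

Taking each segment in turn:
  CH(CN): pendant –C≡N: nitrile.
  CO: –C(=O)– with carbon on both sides → ketone.
  CH(COOCH3): pendant –COOCH3: carbonyl C bonded to C and –OCH3 → ester.
  CO: –C(=O)– with carbon on both sides → ketone.
  CH(OCH3): pendant –OCH3: C–O–C with sp³ C, no adjacent C=O → ether.
  CO: –C(=O)– with carbon on both sides → ketone.
  CH(CH2NH2): pendant –CH2NH2: N on sp³ C, no adjacent C=O → amine.
  C6H5: –C6H5 phenyl ring → arene.
Distinct types present: amine, arene, ester, ether, ketone, nitrile.

6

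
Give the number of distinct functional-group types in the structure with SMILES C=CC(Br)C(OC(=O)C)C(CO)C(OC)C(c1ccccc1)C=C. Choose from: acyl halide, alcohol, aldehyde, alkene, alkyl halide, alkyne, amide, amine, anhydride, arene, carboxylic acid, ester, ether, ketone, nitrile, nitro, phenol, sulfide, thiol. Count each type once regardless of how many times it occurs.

6

C=C double bond → alkene.
halogen on an sp³ carbon → alkyl halide.
pendant –OC(=O)CH3: an acyloxy group → ester.
pendant –CH2OH on an sp³ backbone C → alcohol.
pendant –OCH3: C–O–C with sp³ C, no adjacent C=O → ether.
pendant –C6H5: benzene ring → arene.
C=C double bond → alkene.
Distinct types present: alcohol, alkene, alkyl halide, arene, ester, ether.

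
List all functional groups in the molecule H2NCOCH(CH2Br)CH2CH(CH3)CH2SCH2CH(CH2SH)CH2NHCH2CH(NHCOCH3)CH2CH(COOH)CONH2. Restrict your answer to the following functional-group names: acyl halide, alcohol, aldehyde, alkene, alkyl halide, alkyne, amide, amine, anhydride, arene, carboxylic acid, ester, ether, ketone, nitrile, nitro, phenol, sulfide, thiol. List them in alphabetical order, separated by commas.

Working along the chain:
  H2NCO: –C(=O)NH2: carbonyl C bonded to C and to N → amide (the N is not a separate amine).
  CH(CH2Br): pendant –CH2X: halogen on sp³ carbon → alkyl halide.
  CH2SCH2: C–S–C linkage → sulfide (thioether).
  CH(CH2SH): pendant –CH2SH → thiol.
  CH2NHCH2: C–N–C with sp³ carbons and no adjacent C=O → amine (secondary).
  CH(NHCOCH3): pendant –NHC(=O)CH3: N bonded to a carbonyl → amide (not amine).
  CH(COOH): pendant –COOH: carbonyl C bonded to C and –OH → carboxylic acid.
  CONH2: –C(=O)NH2: carbonyl C bonded to C and to N → amide (the N is not a separate amine).

alkyl halide, amide, amine, carboxylic acid, sulfide, thiol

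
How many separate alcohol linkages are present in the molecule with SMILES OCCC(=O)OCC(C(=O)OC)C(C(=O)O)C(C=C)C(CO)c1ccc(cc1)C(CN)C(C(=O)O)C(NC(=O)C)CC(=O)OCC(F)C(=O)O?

Working along the chain:
  HOCH2: HO– on an sp³ carbon → alcohol.
  CH2COOCH2: –C(=O)–O–C with C on the carbonyl side → ester.
  CH(COOCH3): pendant –COOCH3: carbonyl C bonded to C and –OCH3 → ester.
  CH(COOH): pendant –COOH: carbonyl C bonded to C and –OH → carboxylic acid.
  CH(CH=CH2): pendant –CH=CH2: C=C double bond → alkene.
  CH(CH2OH): pendant –CH2OH on an sp³ backbone C → alcohol.
  C6H4: para-disubstituted benzene ring → arene.
  CH(CH2NH2): pendant –CH2NH2: N on sp³ C, no adjacent C=O → amine.
  CH(COOH): pendant –COOH: carbonyl C bonded to C and –OH → carboxylic acid.
  CH(NHCOCH3): pendant –NHC(=O)CH3: N bonded to a carbonyl → amide (not amine).
  CH2COOCH2: –C(=O)–O–C with C on the carbonyl side → ester.
  CH(F): halogen on an sp³ carbon → alkyl halide.
  COOH: –COOH: carbonyl C bonded to –OH and C → carboxylic acid (the –OH is not a separate alcohol).
Alcohol appears at: HOCH2, CH(CH2OH) → 2.

2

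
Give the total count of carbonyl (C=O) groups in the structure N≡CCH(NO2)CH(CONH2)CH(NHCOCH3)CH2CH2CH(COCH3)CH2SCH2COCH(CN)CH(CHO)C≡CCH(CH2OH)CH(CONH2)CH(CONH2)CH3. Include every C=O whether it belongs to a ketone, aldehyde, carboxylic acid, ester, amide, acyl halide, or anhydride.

CH(CONH2): amide, 1 C=O (running total 1).
CH(NHCOCH3): amide, 1 C=O (running total 2).
CH(COCH3): ketone, 1 C=O (running total 3).
CO: ketone, 1 C=O (running total 4).
CH(CHO): aldehyde, 1 C=O (running total 5).
CH(CONH2): amide, 1 C=O (running total 6).
CH(CONH2): amide, 1 C=O (running total 7).

7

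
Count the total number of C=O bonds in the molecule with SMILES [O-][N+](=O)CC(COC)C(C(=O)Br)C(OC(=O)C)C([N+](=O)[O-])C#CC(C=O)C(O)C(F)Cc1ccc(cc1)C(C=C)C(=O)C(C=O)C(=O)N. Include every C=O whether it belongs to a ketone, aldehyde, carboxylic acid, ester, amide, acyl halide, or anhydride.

CH(COBr): acyl halide, 1 C=O (running total 1).
CH(OCOCH3): ester, 1 C=O (running total 2).
CH(CHO): aldehyde, 1 C=O (running total 3).
CO: ketone, 1 C=O (running total 4).
CH(CHO): aldehyde, 1 C=O (running total 5).
CONH2: amide, 1 C=O (running total 6).

6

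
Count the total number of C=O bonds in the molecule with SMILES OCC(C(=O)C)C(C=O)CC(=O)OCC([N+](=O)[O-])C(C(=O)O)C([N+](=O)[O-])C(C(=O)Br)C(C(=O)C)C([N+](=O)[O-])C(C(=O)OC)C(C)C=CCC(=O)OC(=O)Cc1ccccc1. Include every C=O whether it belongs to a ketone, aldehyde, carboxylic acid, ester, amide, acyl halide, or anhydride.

9

CH(COCH3): ketone, 1 C=O (running total 1).
CH(CHO): aldehyde, 1 C=O (running total 2).
CH2COOCH2: ester, 1 C=O (running total 3).
CH(COOH): carboxylic acid, 1 C=O (running total 4).
CH(COBr): acyl halide, 1 C=O (running total 5).
CH(COCH3): ketone, 1 C=O (running total 6).
CH(COOCH3): ester, 1 C=O (running total 7).
CH2CO-O-COCH2: anhydride, 2 C=O (running total 9).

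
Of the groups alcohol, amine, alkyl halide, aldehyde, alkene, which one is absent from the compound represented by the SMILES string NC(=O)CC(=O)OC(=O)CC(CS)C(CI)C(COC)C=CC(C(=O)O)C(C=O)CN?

alcohol

aldehyde: present (CH(CHO) — pendant –CHO: carbonyl C bonded to C and H → aldehyde).
alkyl halide: present (CH(CH2I) — pendant –CH2X: halogen on sp³ carbon → alkyl halide).
amine: present (CH2NH2 — –NH2 on an sp³ carbon with no adjacent C=O → amine).
alkene: present (CH=CH — C=C double bond → alkene).
alcohol: absent. In CH(COOH), the –OH sits on a carbonyl carbon, making it part of a carboxylic acid, not an alcohol.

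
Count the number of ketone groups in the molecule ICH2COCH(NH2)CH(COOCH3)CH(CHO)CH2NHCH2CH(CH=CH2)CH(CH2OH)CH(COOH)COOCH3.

Working along the chain:
  ICH2: halogen on an sp³ carbon → alkyl halide.
  CO: –C(=O)– with carbon on both sides → ketone.
  CH(NH2): –NH2 on an sp³ carbon with no adjacent C=O → amine.
  CH(COOCH3): pendant –COOCH3: carbonyl C bonded to C and –OCH3 → ester.
  CH(CHO): pendant –CHO: carbonyl C bonded to C and H → aldehyde.
  CH2NHCH2: C–N–C with sp³ carbons and no adjacent C=O → amine (secondary).
  CH(CH=CH2): pendant –CH=CH2: C=C double bond → alkene.
  CH(CH2OH): pendant –CH2OH on an sp³ backbone C → alcohol.
  CH(COOH): pendant –COOH: carbonyl C bonded to C and –OH → carboxylic acid.
  COOCH3: –C(=O)OCH3: carbonyl C bonded to C and to –OCH3 → ester (not ketone + ether).
Ketone appears at: CO → 1.

1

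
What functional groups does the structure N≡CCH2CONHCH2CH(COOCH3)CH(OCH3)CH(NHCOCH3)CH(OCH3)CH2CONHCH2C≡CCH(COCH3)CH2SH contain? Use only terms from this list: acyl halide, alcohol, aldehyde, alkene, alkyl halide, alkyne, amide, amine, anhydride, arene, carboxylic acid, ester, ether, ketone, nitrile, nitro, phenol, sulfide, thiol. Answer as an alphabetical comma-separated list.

N≡C–: carbon triple-bonded to nitrogen → nitrile.
–C(=O)–N– linkage → amide (the N is not an amine).
pendant –COOCH3: carbonyl C bonded to C and –OCH3 → ester.
pendant –OCH3: C–O–C with sp³ C, no adjacent C=O → ether.
pendant –NHC(=O)CH3: N bonded to a carbonyl → amide (not amine).
pendant –OCH3: C–O–C with sp³ C, no adjacent C=O → ether.
–C(=O)–N– linkage → amide (the N is not an amine).
C≡C triple bond → alkyne.
pendant –COCH3: carbonyl C bonded to two carbons → ketone.
–SH on an sp³ carbon → thiol.

alkyne, amide, ester, ether, ketone, nitrile, thiol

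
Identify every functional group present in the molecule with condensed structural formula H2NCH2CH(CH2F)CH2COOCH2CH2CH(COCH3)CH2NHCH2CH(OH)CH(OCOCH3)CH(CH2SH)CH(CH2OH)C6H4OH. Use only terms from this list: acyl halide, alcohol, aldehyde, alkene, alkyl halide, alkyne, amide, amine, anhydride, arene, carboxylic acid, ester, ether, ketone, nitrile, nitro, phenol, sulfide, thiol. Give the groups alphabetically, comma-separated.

alcohol, alkyl halide, amine, arene, ester, ketone, phenol, thiol

Reading the structure from left to right:
  H2NCH2: –NH2 on an sp³ carbon with no adjacent C=O → amine.
  CH(CH2F): pendant –CH2X: halogen on sp³ carbon → alkyl halide.
  CH2COOCH2: –C(=O)–O–C with C on the carbonyl side → ester.
  CH(COCH3): pendant –COCH3: carbonyl C bonded to two carbons → ketone.
  CH2NHCH2: C–N–C with sp³ carbons and no adjacent C=O → amine (secondary).
  CH(OH): –OH on an sp³ carbon → alcohol (secondary).
  CH(OCOCH3): pendant –OC(=O)CH3: an acyloxy group → ester.
  CH(CH2SH): pendant –CH2SH → thiol.
  CH(CH2OH): pendant –CH2OH on an sp³ backbone C → alcohol.
  C6H4OH: –OH attached directly to an aromatic ring → phenol (not alcohol); the ring itself is an arene.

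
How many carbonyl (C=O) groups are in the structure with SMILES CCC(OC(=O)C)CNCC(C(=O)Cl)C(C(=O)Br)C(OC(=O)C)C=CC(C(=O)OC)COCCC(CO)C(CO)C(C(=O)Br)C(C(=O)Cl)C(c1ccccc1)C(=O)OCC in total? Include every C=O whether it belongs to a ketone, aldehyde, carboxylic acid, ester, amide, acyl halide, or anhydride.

CH(OCOCH3): ester, 1 C=O (running total 1).
CH(COCl): acyl halide, 1 C=O (running total 2).
CH(COBr): acyl halide, 1 C=O (running total 3).
CH(OCOCH3): ester, 1 C=O (running total 4).
CH(COOCH3): ester, 1 C=O (running total 5).
CH(COBr): acyl halide, 1 C=O (running total 6).
CH(COCl): acyl halide, 1 C=O (running total 7).
COOCH2CH3: ester, 1 C=O (running total 8).

8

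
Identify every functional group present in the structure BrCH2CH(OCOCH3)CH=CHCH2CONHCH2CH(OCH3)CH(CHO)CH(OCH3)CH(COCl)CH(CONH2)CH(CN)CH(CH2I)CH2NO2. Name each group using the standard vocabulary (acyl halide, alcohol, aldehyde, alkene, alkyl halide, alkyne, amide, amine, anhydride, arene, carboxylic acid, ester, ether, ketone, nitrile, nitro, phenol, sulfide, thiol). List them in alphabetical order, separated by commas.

Reading the structure from left to right:
  BrCH2: halogen on an sp³ carbon → alkyl halide.
  CH(OCOCH3): pendant –OC(=O)CH3: an acyloxy group → ester.
  CH=CH: C=C double bond → alkene.
  CH2CONHCH2: –C(=O)–N– linkage → amide (the N is not an amine).
  CH(OCH3): pendant –OCH3: C–O–C with sp³ C, no adjacent C=O → ether.
  CH(CHO): pendant –CHO: carbonyl C bonded to C and H → aldehyde.
  CH(OCH3): pendant –OCH3: C–O–C with sp³ C, no adjacent C=O → ether.
  CH(COCl): pendant –C(=O)X: carbonyl C bonded to C and halogen → acyl halide.
  CH(CONH2): pendant –CONH2: carbonyl C bonded to C and N → amide.
  CH(CN): pendant –C≡N: nitrile.
  CH(CH2I): pendant –CH2X: halogen on sp³ carbon → alkyl halide.
  CH2NO2: –NO2 on carbon → nitro group.

acyl halide, aldehyde, alkene, alkyl halide, amide, ester, ether, nitrile, nitro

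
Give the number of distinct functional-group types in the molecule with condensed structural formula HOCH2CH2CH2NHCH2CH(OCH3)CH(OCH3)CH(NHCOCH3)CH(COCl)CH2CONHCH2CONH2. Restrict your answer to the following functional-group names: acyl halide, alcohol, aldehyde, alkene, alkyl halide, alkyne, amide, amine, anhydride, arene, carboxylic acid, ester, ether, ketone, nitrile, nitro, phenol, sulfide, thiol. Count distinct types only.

5

HO– on an sp³ carbon → alcohol.
C–N–C with sp³ carbons and no adjacent C=O → amine (secondary).
pendant –OCH3: C–O–C with sp³ C, no adjacent C=O → ether.
pendant –OCH3: C–O–C with sp³ C, no adjacent C=O → ether.
pendant –NHC(=O)CH3: N bonded to a carbonyl → amide (not amine).
pendant –C(=O)X: carbonyl C bonded to C and halogen → acyl halide.
–C(=O)–N– linkage → amide (the N is not an amine).
–C(=O)NH2: carbonyl C bonded to C and to N → amide (the N is not a separate amine).
Distinct types present: acyl halide, alcohol, amide, amine, ether.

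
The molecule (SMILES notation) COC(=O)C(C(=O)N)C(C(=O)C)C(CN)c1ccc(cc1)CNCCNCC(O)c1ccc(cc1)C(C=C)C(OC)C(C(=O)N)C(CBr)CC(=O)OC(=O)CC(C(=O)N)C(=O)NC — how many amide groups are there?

4

CH3O–C(=O)–: carbonyl C bonded to C and to –OCH3 → ester (not ketone + ether).
pendant –CONH2: carbonyl C bonded to C and N → amide.
pendant –COCH3: carbonyl C bonded to two carbons → ketone.
pendant –CH2NH2: N on sp³ C, no adjacent C=O → amine.
para-disubstituted benzene ring → arene.
C–N–C with sp³ carbons and no adjacent C=O → amine (secondary).
C–N–C with sp³ carbons and no adjacent C=O → amine (secondary).
–OH on an sp³ carbon → alcohol (secondary).
para-disubstituted benzene ring → arene.
pendant –CH=CH2: C=C double bond → alkene.
pendant –OCH3: C–O–C with sp³ C, no adjacent C=O → ether.
pendant –CONH2: carbonyl C bonded to C and N → amide.
pendant –CH2X: halogen on sp³ carbon → alkyl halide.
two acyl groups sharing one oxygen, –C(=O)–O–C(=O)– → anhydride.
pendant –CONH2: carbonyl C bonded to C and N → amide.
–C(=O)NHCH3: carbonyl C bonded to C and to N → amide (the N is not an amine).
Amide appears at: CH(CONH2), CH(CONH2), CH(CONH2), CONHCH3 → 4.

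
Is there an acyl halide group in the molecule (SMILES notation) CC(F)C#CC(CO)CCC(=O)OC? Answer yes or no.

halogen on an sp³ carbon → alkyl halide.
C≡C triple bond → alkyne.
pendant –CH2OH on an sp³ backbone C → alcohol.
–C(=O)OCH3: carbonyl C bonded to C and to –OCH3 → ester (not ketone + ether).
The groups actually present are: alcohol, alkyl halide, alkyne, ester.

no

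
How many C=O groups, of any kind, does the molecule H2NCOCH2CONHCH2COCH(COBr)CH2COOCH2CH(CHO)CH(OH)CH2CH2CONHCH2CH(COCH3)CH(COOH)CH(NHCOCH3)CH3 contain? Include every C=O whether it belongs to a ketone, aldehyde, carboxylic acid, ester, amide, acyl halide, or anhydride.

10

H2NCO: amide, 1 C=O (running total 1).
CH2CONHCH2: amide, 1 C=O (running total 2).
CO: ketone, 1 C=O (running total 3).
CH(COBr): acyl halide, 1 C=O (running total 4).
CH2COOCH2: ester, 1 C=O (running total 5).
CH(CHO): aldehyde, 1 C=O (running total 6).
CH2CONHCH2: amide, 1 C=O (running total 7).
CH(COCH3): ketone, 1 C=O (running total 8).
CH(COOH): carboxylic acid, 1 C=O (running total 9).
CH(NHCOCH3): amide, 1 C=O (running total 10).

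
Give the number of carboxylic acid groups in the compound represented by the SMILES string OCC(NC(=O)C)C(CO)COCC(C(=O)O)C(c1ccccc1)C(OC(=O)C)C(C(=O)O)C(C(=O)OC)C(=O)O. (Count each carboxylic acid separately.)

Reading the structure from left to right:
  HOCH2: HO– on an sp³ carbon → alcohol.
  CH(NHCOCH3): pendant –NHC(=O)CH3: N bonded to a carbonyl → amide (not amine).
  CH(CH2OH): pendant –CH2OH on an sp³ backbone C → alcohol.
  CH2OCH2: C–O–C with sp³ carbons on both sides and no adjacent C=O → ether.
  CH(COOH): pendant –COOH: carbonyl C bonded to C and –OH → carboxylic acid.
  CH(C6H5): pendant –C6H5: benzene ring → arene.
  CH(OCOCH3): pendant –OC(=O)CH3: an acyloxy group → ester.
  CH(COOH): pendant –COOH: carbonyl C bonded to C and –OH → carboxylic acid.
  CH(COOCH3): pendant –COOCH3: carbonyl C bonded to C and –OCH3 → ester.
  COOH: –COOH: carbonyl C bonded to –OH and C → carboxylic acid (the –OH is not a separate alcohol).
Carboxylic acid appears at: CH(COOH), CH(COOH), COOH → 3.

3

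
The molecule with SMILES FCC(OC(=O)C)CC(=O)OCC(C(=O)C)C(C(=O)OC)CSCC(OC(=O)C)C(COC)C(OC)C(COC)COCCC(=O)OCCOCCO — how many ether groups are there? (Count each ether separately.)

5

Working along the chain:
  FCH2: halogen on an sp³ carbon → alkyl halide.
  CH(OCOCH3): pendant –OC(=O)CH3: an acyloxy group → ester.
  CH2COOCH2: –C(=O)–O–C with C on the carbonyl side → ester.
  CH(COCH3): pendant –COCH3: carbonyl C bonded to two carbons → ketone.
  CH(COOCH3): pendant –COOCH3: carbonyl C bonded to C and –OCH3 → ester.
  CH2SCH2: C–S–C linkage → sulfide (thioether).
  CH(OCOCH3): pendant –OC(=O)CH3: an acyloxy group → ester.
  CH(CH2OCH3): pendant –CH2OCH3: C–O–C linkage → ether.
  CH(OCH3): pendant –OCH3: C–O–C with sp³ C, no adjacent C=O → ether.
  CH(CH2OCH3): pendant –CH2OCH3: C–O–C linkage → ether.
  CH2OCH2: C–O–C with sp³ carbons on both sides and no adjacent C=O → ether.
  CH2COOCH2: –C(=O)–O–C with C on the carbonyl side → ester.
  CH2OCH2: C–O–C with sp³ carbons on both sides and no adjacent C=O → ether.
  CH2OH: –OH on an sp³ carbon → alcohol.
Ether appears at: CH(CH2OCH3), CH(OCH3), CH(CH2OCH3), CH2OCH2, CH2OCH2 → 5.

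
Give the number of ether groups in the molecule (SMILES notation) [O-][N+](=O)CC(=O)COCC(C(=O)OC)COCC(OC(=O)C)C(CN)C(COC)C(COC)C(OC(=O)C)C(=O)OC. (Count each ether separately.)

Reading the structure from left to right:
  O2NCH2: –NO2 on carbon → nitro group.
  CO: –C(=O)– with carbon on both sides → ketone.
  CH2OCH2: C–O–C with sp³ carbons on both sides and no adjacent C=O → ether.
  CH(COOCH3): pendant –COOCH3: carbonyl C bonded to C and –OCH3 → ester.
  CH2OCH2: C–O–C with sp³ carbons on both sides and no adjacent C=O → ether.
  CH(OCOCH3): pendant –OC(=O)CH3: an acyloxy group → ester.
  CH(CH2NH2): pendant –CH2NH2: N on sp³ C, no adjacent C=O → amine.
  CH(CH2OCH3): pendant –CH2OCH3: C–O–C linkage → ether.
  CH(CH2OCH3): pendant –CH2OCH3: C–O–C linkage → ether.
  CH(OCOCH3): pendant –OC(=O)CH3: an acyloxy group → ester.
  COOCH3: –C(=O)OCH3: carbonyl C bonded to C and to –OCH3 → ester (not ketone + ether).
Ether appears at: CH2OCH2, CH2OCH2, CH(CH2OCH3), CH(CH2OCH3) → 4.

4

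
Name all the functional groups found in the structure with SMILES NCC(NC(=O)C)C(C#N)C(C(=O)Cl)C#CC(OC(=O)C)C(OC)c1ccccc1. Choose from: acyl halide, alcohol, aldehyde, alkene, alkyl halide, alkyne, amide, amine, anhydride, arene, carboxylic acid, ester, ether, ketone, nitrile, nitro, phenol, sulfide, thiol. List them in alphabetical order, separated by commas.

acyl halide, alkyne, amide, amine, arene, ester, ether, nitrile

–NH2 on an sp³ carbon with no adjacent C=O → amine.
pendant –NHC(=O)CH3: N bonded to a carbonyl → amide (not amine).
pendant –C≡N: nitrile.
pendant –C(=O)X: carbonyl C bonded to C and halogen → acyl halide.
C≡C triple bond → alkyne.
pendant –OC(=O)CH3: an acyloxy group → ester.
pendant –OCH3: C–O–C with sp³ C, no adjacent C=O → ether.
–C6H5 phenyl ring → arene.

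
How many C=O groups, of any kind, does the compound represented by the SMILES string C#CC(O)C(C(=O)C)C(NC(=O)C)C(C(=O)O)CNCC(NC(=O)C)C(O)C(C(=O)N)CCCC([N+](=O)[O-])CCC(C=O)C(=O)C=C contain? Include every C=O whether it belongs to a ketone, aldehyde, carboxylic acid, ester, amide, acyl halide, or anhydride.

CH(COCH3): ketone, 1 C=O (running total 1).
CH(NHCOCH3): amide, 1 C=O (running total 2).
CH(COOH): carboxylic acid, 1 C=O (running total 3).
CH(NHCOCH3): amide, 1 C=O (running total 4).
CH(CONH2): amide, 1 C=O (running total 5).
CH(CHO): aldehyde, 1 C=O (running total 6).
CO: ketone, 1 C=O (running total 7).

7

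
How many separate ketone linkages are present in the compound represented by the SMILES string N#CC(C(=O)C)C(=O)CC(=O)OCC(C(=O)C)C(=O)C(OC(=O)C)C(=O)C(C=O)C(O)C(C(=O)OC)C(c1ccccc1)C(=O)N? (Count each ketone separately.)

Taking each segment in turn:
  N≡C: N≡C–: carbon triple-bonded to nitrogen → nitrile.
  CH(COCH3): pendant –COCH3: carbonyl C bonded to two carbons → ketone.
  CO: –C(=O)– with carbon on both sides → ketone.
  CH2COOCH2: –C(=O)–O–C with C on the carbonyl side → ester.
  CH(COCH3): pendant –COCH3: carbonyl C bonded to two carbons → ketone.
  CO: –C(=O)– with carbon on both sides → ketone.
  CH(OCOCH3): pendant –OC(=O)CH3: an acyloxy group → ester.
  CO: –C(=O)– with carbon on both sides → ketone.
  CH(CHO): pendant –CHO: carbonyl C bonded to C and H → aldehyde.
  CH(OH): –OH on an sp³ carbon → alcohol (secondary).
  CH(COOCH3): pendant –COOCH3: carbonyl C bonded to C and –OCH3 → ester.
  CH(C6H5): pendant –C6H5: benzene ring → arene.
  CONH2: –C(=O)NH2: carbonyl C bonded to C and to N → amide (the N is not a separate amine).
Ketone appears at: CH(COCH3), CO, CH(COCH3), CO, CO → 5.

5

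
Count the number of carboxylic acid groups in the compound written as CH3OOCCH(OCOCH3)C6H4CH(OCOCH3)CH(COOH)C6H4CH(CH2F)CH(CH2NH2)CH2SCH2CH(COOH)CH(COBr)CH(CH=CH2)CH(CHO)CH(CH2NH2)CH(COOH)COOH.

Reading the structure from left to right:
  CH3OOC: CH3O–C(=O)–: carbonyl C bonded to C and to –OCH3 → ester (not ketone + ether).
  CH(OCOCH3): pendant –OC(=O)CH3: an acyloxy group → ester.
  C6H4: para-disubstituted benzene ring → arene.
  CH(OCOCH3): pendant –OC(=O)CH3: an acyloxy group → ester.
  CH(COOH): pendant –COOH: carbonyl C bonded to C and –OH → carboxylic acid.
  C6H4: para-disubstituted benzene ring → arene.
  CH(CH2F): pendant –CH2X: halogen on sp³ carbon → alkyl halide.
  CH(CH2NH2): pendant –CH2NH2: N on sp³ C, no adjacent C=O → amine.
  CH2SCH2: C–S–C linkage → sulfide (thioether).
  CH(COOH): pendant –COOH: carbonyl C bonded to C and –OH → carboxylic acid.
  CH(COBr): pendant –C(=O)X: carbonyl C bonded to C and halogen → acyl halide.
  CH(CH=CH2): pendant –CH=CH2: C=C double bond → alkene.
  CH(CHO): pendant –CHO: carbonyl C bonded to C and H → aldehyde.
  CH(CH2NH2): pendant –CH2NH2: N on sp³ C, no adjacent C=O → amine.
  CH(COOH): pendant –COOH: carbonyl C bonded to C and –OH → carboxylic acid.
  COOH: –COOH: carbonyl C bonded to –OH and C → carboxylic acid (the –OH is not a separate alcohol).
Carboxylic acid appears at: CH(COOH), CH(COOH), CH(COOH), COOH → 4.

4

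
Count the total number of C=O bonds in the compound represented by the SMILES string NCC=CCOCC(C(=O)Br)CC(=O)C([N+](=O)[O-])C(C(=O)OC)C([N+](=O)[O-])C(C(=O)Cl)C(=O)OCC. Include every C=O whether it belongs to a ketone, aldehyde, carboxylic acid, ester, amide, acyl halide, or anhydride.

5

CH(COBr): acyl halide, 1 C=O (running total 1).
CO: ketone, 1 C=O (running total 2).
CH(COOCH3): ester, 1 C=O (running total 3).
CH(COCl): acyl halide, 1 C=O (running total 4).
COOCH2CH3: ester, 1 C=O (running total 5).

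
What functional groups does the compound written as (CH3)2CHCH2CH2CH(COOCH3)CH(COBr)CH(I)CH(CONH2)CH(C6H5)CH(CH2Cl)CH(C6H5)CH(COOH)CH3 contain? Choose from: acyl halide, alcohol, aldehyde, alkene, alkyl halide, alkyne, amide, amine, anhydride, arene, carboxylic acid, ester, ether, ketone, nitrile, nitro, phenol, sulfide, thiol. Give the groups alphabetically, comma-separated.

acyl halide, alkyl halide, amide, arene, carboxylic acid, ester

pendant –COOCH3: carbonyl C bonded to C and –OCH3 → ester.
pendant –C(=O)X: carbonyl C bonded to C and halogen → acyl halide.
halogen on an sp³ carbon → alkyl halide.
pendant –CONH2: carbonyl C bonded to C and N → amide.
pendant –C6H5: benzene ring → arene.
pendant –CH2X: halogen on sp³ carbon → alkyl halide.
pendant –C6H5: benzene ring → arene.
pendant –COOH: carbonyl C bonded to C and –OH → carboxylic acid.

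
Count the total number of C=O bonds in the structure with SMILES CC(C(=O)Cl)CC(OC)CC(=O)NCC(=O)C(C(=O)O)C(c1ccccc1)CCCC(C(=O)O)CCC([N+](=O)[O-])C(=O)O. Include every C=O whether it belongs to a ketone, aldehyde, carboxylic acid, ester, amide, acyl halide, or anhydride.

CH(COCl): acyl halide, 1 C=O (running total 1).
CH2CONHCH2: amide, 1 C=O (running total 2).
CO: ketone, 1 C=O (running total 3).
CH(COOH): carboxylic acid, 1 C=O (running total 4).
CH(COOH): carboxylic acid, 1 C=O (running total 5).
COOH: carboxylic acid, 1 C=O (running total 6).

6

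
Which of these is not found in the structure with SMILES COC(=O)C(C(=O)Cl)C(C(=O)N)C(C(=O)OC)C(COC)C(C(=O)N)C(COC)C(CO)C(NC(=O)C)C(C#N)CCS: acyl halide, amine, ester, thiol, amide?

acyl halide: present (CH(COCl) — pendant –C(=O)X: carbonyl C bonded to C and halogen → acyl halide).
amide: present (CH(CONH2) — pendant –CONH2: carbonyl C bonded to C and N → amide).
ester: present (CH3OOC — CH3O–C(=O)–: carbonyl C bonded to C and to –OCH3 → ester (not ketone + ether)).
thiol: present (CH2SH — –SH on an sp³ carbon → thiol).
amine: absent. In each of CH(CONH2) and CH(NHCOCH3), the nitrogen is bonded directly to a carbonyl carbon, making it part of an amide, not a free amine.

amine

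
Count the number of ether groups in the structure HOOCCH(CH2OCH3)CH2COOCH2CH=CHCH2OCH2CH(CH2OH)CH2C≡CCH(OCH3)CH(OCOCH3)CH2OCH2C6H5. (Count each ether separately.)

4

–COOH: carbonyl C bonded to –OH and C → carboxylic acid (the –OH is not a separate alcohol).
pendant –CH2OCH3: C–O–C linkage → ether.
–C(=O)–O–C with C on the carbonyl side → ester.
C=C double bond → alkene.
C–O–C with sp³ carbons on both sides and no adjacent C=O → ether.
pendant –CH2OH on an sp³ backbone C → alcohol.
C≡C triple bond → alkyne.
pendant –OCH3: C–O–C with sp³ C, no adjacent C=O → ether.
pendant –OC(=O)CH3: an acyloxy group → ester.
C–O–C with sp³ carbons on both sides and no adjacent C=O → ether.
–C6H5 phenyl ring → arene.
Ether appears at: CH(CH2OCH3), CH2OCH2, CH(OCH3), CH2OCH2 → 4.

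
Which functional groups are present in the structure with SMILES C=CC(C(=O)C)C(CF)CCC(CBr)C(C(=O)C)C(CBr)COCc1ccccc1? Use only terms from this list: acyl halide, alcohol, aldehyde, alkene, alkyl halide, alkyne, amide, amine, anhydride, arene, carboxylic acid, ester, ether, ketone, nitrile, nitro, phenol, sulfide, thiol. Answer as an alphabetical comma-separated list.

Taking each segment in turn:
  CH2=CH: C=C double bond → alkene.
  CH(COCH3): pendant –COCH3: carbonyl C bonded to two carbons → ketone.
  CH(CH2F): pendant –CH2X: halogen on sp³ carbon → alkyl halide.
  CH(CH2Br): pendant –CH2X: halogen on sp³ carbon → alkyl halide.
  CH(COCH3): pendant –COCH3: carbonyl C bonded to two carbons → ketone.
  CH(CH2Br): pendant –CH2X: halogen on sp³ carbon → alkyl halide.
  CH2OCH2: C–O–C with sp³ carbons on both sides and no adjacent C=O → ether.
  C6H5: –C6H5 phenyl ring → arene.

alkene, alkyl halide, arene, ether, ketone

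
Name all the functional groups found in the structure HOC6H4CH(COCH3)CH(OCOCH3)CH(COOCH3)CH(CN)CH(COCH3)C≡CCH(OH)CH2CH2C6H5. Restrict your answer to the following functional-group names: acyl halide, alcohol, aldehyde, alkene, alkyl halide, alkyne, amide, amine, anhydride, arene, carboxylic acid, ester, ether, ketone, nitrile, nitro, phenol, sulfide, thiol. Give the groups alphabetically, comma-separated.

Working along the chain:
  HOC6H4: –OH attached directly to an aromatic ring → phenol (not alcohol); the ring itself is an arene.
  CH(COCH3): pendant –COCH3: carbonyl C bonded to two carbons → ketone.
  CH(OCOCH3): pendant –OC(=O)CH3: an acyloxy group → ester.
  CH(COOCH3): pendant –COOCH3: carbonyl C bonded to C and –OCH3 → ester.
  CH(CN): pendant –C≡N: nitrile.
  CH(COCH3): pendant –COCH3: carbonyl C bonded to two carbons → ketone.
  C≡C: C≡C triple bond → alkyne.
  CH(OH): –OH on an sp³ carbon → alcohol (secondary).
  C6H5: –C6H5 phenyl ring → arene.

alcohol, alkyne, arene, ester, ketone, nitrile, phenol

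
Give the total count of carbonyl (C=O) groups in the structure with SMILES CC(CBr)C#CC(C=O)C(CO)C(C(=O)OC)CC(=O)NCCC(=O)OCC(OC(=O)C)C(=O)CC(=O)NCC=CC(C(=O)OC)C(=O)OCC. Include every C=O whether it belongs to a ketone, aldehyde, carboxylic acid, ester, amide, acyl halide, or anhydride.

9

CH(CHO): aldehyde, 1 C=O (running total 1).
CH(COOCH3): ester, 1 C=O (running total 2).
CH2CONHCH2: amide, 1 C=O (running total 3).
CH2COOCH2: ester, 1 C=O (running total 4).
CH(OCOCH3): ester, 1 C=O (running total 5).
CO: ketone, 1 C=O (running total 6).
CH2CONHCH2: amide, 1 C=O (running total 7).
CH(COOCH3): ester, 1 C=O (running total 8).
COOCH2CH3: ester, 1 C=O (running total 9).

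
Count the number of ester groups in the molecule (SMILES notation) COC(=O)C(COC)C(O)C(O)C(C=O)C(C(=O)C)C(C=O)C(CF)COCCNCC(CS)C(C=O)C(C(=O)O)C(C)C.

Working along the chain:
  CH3OOC: CH3O–C(=O)–: carbonyl C bonded to C and to –OCH3 → ester (not ketone + ether).
  CH(CH2OCH3): pendant –CH2OCH3: C–O–C linkage → ether.
  CH(OH): –OH on an sp³ carbon → alcohol (secondary).
  CH(OH): –OH on an sp³ carbon → alcohol (secondary).
  CH(CHO): pendant –CHO: carbonyl C bonded to C and H → aldehyde.
  CH(COCH3): pendant –COCH3: carbonyl C bonded to two carbons → ketone.
  CH(CHO): pendant –CHO: carbonyl C bonded to C and H → aldehyde.
  CH(CH2F): pendant –CH2X: halogen on sp³ carbon → alkyl halide.
  CH2OCH2: C–O–C with sp³ carbons on both sides and no adjacent C=O → ether.
  CH2NHCH2: C–N–C with sp³ carbons and no adjacent C=O → amine (secondary).
  CH(CH2SH): pendant –CH2SH → thiol.
  CH(CHO): pendant –CHO: carbonyl C bonded to C and H → aldehyde.
  CH(COOH): pendant –COOH: carbonyl C bonded to C and –OH → carboxylic acid.
Ester appears at: CH3OOC → 1.

1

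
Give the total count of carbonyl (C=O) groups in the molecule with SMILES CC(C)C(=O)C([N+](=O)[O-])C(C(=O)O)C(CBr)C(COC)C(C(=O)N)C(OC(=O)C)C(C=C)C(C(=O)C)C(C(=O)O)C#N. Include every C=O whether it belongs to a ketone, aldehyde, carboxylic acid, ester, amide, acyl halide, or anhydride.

6

CO: ketone, 1 C=O (running total 1).
CH(COOH): carboxylic acid, 1 C=O (running total 2).
CH(CONH2): amide, 1 C=O (running total 3).
CH(OCOCH3): ester, 1 C=O (running total 4).
CH(COCH3): ketone, 1 C=O (running total 5).
CH(COOH): carboxylic acid, 1 C=O (running total 6).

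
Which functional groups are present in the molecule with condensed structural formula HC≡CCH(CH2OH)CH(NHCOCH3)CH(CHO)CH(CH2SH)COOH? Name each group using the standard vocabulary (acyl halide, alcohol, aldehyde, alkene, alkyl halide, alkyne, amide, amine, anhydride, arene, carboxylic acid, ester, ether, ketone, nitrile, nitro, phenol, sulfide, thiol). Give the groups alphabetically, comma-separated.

alcohol, aldehyde, alkyne, amide, carboxylic acid, thiol

C≡C triple bond → alkyne.
pendant –CH2OH on an sp³ backbone C → alcohol.
pendant –NHC(=O)CH3: N bonded to a carbonyl → amide (not amine).
pendant –CHO: carbonyl C bonded to C and H → aldehyde.
pendant –CH2SH → thiol.
–COOH: carbonyl C bonded to –OH and C → carboxylic acid (the –OH is not a separate alcohol).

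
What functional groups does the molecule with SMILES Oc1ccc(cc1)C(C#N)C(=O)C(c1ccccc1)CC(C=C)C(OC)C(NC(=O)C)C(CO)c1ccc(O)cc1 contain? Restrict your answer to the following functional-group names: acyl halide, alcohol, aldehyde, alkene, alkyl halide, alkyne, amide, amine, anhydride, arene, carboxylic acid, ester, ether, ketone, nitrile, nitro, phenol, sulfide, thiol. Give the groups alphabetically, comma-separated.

alcohol, alkene, amide, arene, ether, ketone, nitrile, phenol

Working along the chain:
  HOC6H4: –OH attached directly to an aromatic ring → phenol (not alcohol); the ring itself is an arene.
  CH(CN): pendant –C≡N: nitrile.
  CO: –C(=O)– with carbon on both sides → ketone.
  CH(C6H5): pendant –C6H5: benzene ring → arene.
  CH(CH=CH2): pendant –CH=CH2: C=C double bond → alkene.
  CH(OCH3): pendant –OCH3: C–O–C with sp³ C, no adjacent C=O → ether.
  CH(NHCOCH3): pendant –NHC(=O)CH3: N bonded to a carbonyl → amide (not amine).
  CH(CH2OH): pendant –CH2OH on an sp³ backbone C → alcohol.
  C6H4OH: –OH attached directly to an aromatic ring → phenol (not alcohol); the ring itself is an arene.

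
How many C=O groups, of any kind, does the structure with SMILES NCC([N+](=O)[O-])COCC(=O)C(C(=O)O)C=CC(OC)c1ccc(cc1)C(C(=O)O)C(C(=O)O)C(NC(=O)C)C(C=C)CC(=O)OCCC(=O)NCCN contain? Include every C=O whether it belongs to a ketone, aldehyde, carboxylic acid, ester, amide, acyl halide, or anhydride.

7

CO: ketone, 1 C=O (running total 1).
CH(COOH): carboxylic acid, 1 C=O (running total 2).
CH(COOH): carboxylic acid, 1 C=O (running total 3).
CH(COOH): carboxylic acid, 1 C=O (running total 4).
CH(NHCOCH3): amide, 1 C=O (running total 5).
CH2COOCH2: ester, 1 C=O (running total 6).
CH2CONHCH2: amide, 1 C=O (running total 7).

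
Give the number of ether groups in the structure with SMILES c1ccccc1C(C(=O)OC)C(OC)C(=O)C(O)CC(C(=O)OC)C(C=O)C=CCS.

Taking each segment in turn:
  C6H5: C6H5– phenyl ring → arene.
  CH(COOCH3): pendant –COOCH3: carbonyl C bonded to C and –OCH3 → ester.
  CH(OCH3): pendant –OCH3: C–O–C with sp³ C, no adjacent C=O → ether.
  CO: –C(=O)– with carbon on both sides → ketone.
  CH(OH): –OH on an sp³ carbon → alcohol (secondary).
  CH(COOCH3): pendant –COOCH3: carbonyl C bonded to C and –OCH3 → ester.
  CH(CHO): pendant –CHO: carbonyl C bonded to C and H → aldehyde.
  CH=CH: C=C double bond → alkene.
  CH2SH: –SH on an sp³ carbon → thiol.
Ether appears at: CH(OCH3) → 1.

1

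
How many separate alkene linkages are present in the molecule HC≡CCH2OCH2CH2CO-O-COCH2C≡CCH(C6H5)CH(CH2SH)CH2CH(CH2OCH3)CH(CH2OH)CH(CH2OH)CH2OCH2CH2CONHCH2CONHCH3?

0

C≡C triple bond → alkyne.
C–O–C with sp³ carbons on both sides and no adjacent C=O → ether.
two acyl groups sharing one oxygen, –C(=O)–O–C(=O)– → anhydride.
C≡C triple bond → alkyne.
pendant –C6H5: benzene ring → arene.
pendant –CH2SH → thiol.
pendant –CH2OCH3: C–O–C linkage → ether.
pendant –CH2OH on an sp³ backbone C → alcohol.
pendant –CH2OH on an sp³ backbone C → alcohol.
C–O–C with sp³ carbons on both sides and no adjacent C=O → ether.
–C(=O)–N– linkage → amide (the N is not an amine).
–C(=O)NHCH3: carbonyl C bonded to C and to N → amide (the N is not an amine).
No segment is a alkene: HC≡C is alkyne, not alkene; C≡C is alkyne, not alkene; CH(C6H5) is arene, not alkene. → 0.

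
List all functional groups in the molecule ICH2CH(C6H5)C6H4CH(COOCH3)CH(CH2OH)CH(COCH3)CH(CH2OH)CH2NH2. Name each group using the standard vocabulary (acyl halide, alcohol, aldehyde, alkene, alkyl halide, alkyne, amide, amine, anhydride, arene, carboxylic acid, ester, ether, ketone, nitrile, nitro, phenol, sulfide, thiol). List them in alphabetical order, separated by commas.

alcohol, alkyl halide, amine, arene, ester, ketone

Reading the structure from left to right:
  ICH2: halogen on an sp³ carbon → alkyl halide.
  CH(C6H5): pendant –C6H5: benzene ring → arene.
  C6H4: para-disubstituted benzene ring → arene.
  CH(COOCH3): pendant –COOCH3: carbonyl C bonded to C and –OCH3 → ester.
  CH(CH2OH): pendant –CH2OH on an sp³ backbone C → alcohol.
  CH(COCH3): pendant –COCH3: carbonyl C bonded to two carbons → ketone.
  CH(CH2OH): pendant –CH2OH on an sp³ backbone C → alcohol.
  CH2NH2: –NH2 on an sp³ carbon with no adjacent C=O → amine.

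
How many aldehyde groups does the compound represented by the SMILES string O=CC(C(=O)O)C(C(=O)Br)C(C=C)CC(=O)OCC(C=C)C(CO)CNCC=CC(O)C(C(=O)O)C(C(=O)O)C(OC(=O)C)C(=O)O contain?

1

Working along the chain:
  OHC: terminal –CHO: carbonyl C bonded to H and C → aldehyde.
  CH(COOH): pendant –COOH: carbonyl C bonded to C and –OH → carboxylic acid.
  CH(COBr): pendant –C(=O)X: carbonyl C bonded to C and halogen → acyl halide.
  CH(CH=CH2): pendant –CH=CH2: C=C double bond → alkene.
  CH2COOCH2: –C(=O)–O–C with C on the carbonyl side → ester.
  CH(CH=CH2): pendant –CH=CH2: C=C double bond → alkene.
  CH(CH2OH): pendant –CH2OH on an sp³ backbone C → alcohol.
  CH2NHCH2: C–N–C with sp³ carbons and no adjacent C=O → amine (secondary).
  CH=CH: C=C double bond → alkene.
  CH(OH): –OH on an sp³ carbon → alcohol (secondary).
  CH(COOH): pendant –COOH: carbonyl C bonded to C and –OH → carboxylic acid.
  CH(COOH): pendant –COOH: carbonyl C bonded to C and –OH → carboxylic acid.
  CH(OCOCH3): pendant –OC(=O)CH3: an acyloxy group → ester.
  COOH: –COOH: carbonyl C bonded to –OH and C → carboxylic acid (the –OH is not a separate alcohol).
Aldehyde appears at: OHC → 1.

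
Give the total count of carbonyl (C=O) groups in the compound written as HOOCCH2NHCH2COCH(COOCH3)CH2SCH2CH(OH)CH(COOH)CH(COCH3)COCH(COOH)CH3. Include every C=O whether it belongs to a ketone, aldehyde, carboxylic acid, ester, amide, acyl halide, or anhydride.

7

HOOC: carboxylic acid, 1 C=O (running total 1).
CO: ketone, 1 C=O (running total 2).
CH(COOCH3): ester, 1 C=O (running total 3).
CH(COOH): carboxylic acid, 1 C=O (running total 4).
CH(COCH3): ketone, 1 C=O (running total 5).
CO: ketone, 1 C=O (running total 6).
CH(COOH): carboxylic acid, 1 C=O (running total 7).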